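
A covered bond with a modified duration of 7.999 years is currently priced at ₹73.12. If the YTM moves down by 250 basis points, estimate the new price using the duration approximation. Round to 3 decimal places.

₹87.742

Duration approximation: ΔP/P ≈ -D_mod · Δy = -7.999 × (-0.025) = +0.199975.
New price ≈ 73.12 × (1 + 0.199975) = 87.742172.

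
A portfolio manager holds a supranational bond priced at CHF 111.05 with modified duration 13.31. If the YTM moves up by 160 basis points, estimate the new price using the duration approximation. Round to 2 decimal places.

CHF 87.40

Duration approximation: ΔP/P ≈ -D_mod · Δy = -13.31 × (+0.016) = -0.212960.
New price ≈ 111.05 × (1 - 0.212960) = 87.400792.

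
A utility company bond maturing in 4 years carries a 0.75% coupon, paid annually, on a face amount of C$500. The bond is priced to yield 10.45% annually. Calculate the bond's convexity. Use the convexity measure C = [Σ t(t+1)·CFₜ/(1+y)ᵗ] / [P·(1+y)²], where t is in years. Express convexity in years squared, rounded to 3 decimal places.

16.097

With y = 0.1045:
  t   CF        PV=CF/(1+0.1045)^t    t·PV        t(t+1)·PV
  1         3.75         3.3952         3.3952           6.7904
  2         3.75         3.0740         6.1479          18.4438
  3         3.75         2.7831         8.3494          33.3976
  4       503.75       338.4949     1,353.9798       6,769.8988
  Σ                    347.7472     1,371.8723       6,828.5306
P = 347.7472.
Convexity = Σ t(t+1)·PV / [P·(1+y)²] = 6,828.5306 / (347.7472 × 1.219920) = 16.09652.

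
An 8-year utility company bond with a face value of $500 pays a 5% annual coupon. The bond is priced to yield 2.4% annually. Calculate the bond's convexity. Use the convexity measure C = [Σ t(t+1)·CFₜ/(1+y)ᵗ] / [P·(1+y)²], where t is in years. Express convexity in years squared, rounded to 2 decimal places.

56.16

With y = 0.024:
  t   CF        PV=CF/(1+0.024)^t    t·PV        t(t+1)·PV
  1        25.00        24.4141        24.4141          48.8281
  2        25.00        23.8419        47.6837         143.0511
  3        25.00        23.2831        69.8492         279.3968
  4        25.00        22.7374        90.9495         454.7474
  5        25.00        22.2045       111.0223         666.1338
  6        25.00        21.6840       130.1043         910.7298
  7        25.00        21.1758       148.2308       1,185.8461
  8       525.00       434.2698     3,474.1586      31,267.4272
  Σ                    593.6105     4,096.4123      34,956.1603
P = 593.6105.
Convexity = Σ t(t+1)·PV / [P·(1+y)²] = 34,956.1603 / (593.6105 × 1.048576) = 56.15937.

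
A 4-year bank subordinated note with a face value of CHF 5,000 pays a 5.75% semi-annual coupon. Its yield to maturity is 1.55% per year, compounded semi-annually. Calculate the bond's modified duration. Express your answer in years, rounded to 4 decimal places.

Periodic yield y = 0.00775. First find Macaulay duration:
  t   CF        PV=CF/(1+0.00775)^t    t·PV
  1       143.75       142.6445       142.6445
  2       143.75       141.5475       283.0950
  3       143.75       140.4590       421.3769
  4       143.75       139.3788       557.5151
  5       143.75       138.3069       691.5345
  6       143.75       137.2433       823.4595
  7       143.75       136.1878       953.3146
  8     5,143.75     4,835.6783    38,685.4261
  Σ                  5,811.4460    42,558.3662
P = 5,811.4460; Macaulay duration = 42,558.3662 / 5,811.4460 = 7.32320 half-year periods = 3.66160 years.
Modified duration = D_Mac / (1 + y) = 3.66160 / 1.00775 = 3.63344 years.

3.6334 years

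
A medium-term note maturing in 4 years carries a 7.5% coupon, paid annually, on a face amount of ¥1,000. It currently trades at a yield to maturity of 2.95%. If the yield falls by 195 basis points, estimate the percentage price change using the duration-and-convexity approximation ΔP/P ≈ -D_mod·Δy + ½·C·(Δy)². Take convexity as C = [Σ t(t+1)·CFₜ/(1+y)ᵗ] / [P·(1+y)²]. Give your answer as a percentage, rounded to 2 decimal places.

+7.20%

With y = 0.0295:
  t   CF        PV=CF/(1+0.0295)^t    t·PV        t(t+1)·PV
  1        75.00        72.8509        72.8509         145.7018
  2        75.00        70.7634       141.5268         424.5803
  3        75.00        68.7357       206.2070         824.8281
  4     1,075.00       956.9804     3,827.9218      19,139.6088
  Σ                  1,169.3304     4,248.5064      20,534.7190
P = 1,169.3304; D_Mac = 3.63328 yrs; D_mod = 3.52917 yrs; C = 16.56910.
Duration effect: -3.52917 × (-0.0195) = +0.068819
Convexity effect: 0.5 × 16.56910 × (-0.0195)² = +0.0031502
ΔP/P ≈ +0.068819 + 0.0031502 = +0.071969 = +7.1969%.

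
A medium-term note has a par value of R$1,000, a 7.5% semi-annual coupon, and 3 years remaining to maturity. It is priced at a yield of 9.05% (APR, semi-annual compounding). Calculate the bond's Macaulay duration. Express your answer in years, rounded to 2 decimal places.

Periodic yield y = 0.04525. Discount each cash flow and weight by its period:
  t   CF        PV=CF/(1+0.04525)^t    t·PV
  1        37.50        35.8766        35.8766
  2        37.50        34.3234        68.6469
  3        37.50        32.8375        98.5126
  4        37.50        31.4160       125.6639
  5        37.50        30.0559       150.2797
  6     1,037.50       795.5492     4,773.2953
  Σ                    960.0587     5,252.2750
Price P = Σ PV = 960.0587.
Macaulay duration = Σ(t·PV) / P = 5,252.2750 / 960.0587 = 5.47079 half-year periods.
In years: 5.47079 / 2 = 2.73539 years.

2.74 years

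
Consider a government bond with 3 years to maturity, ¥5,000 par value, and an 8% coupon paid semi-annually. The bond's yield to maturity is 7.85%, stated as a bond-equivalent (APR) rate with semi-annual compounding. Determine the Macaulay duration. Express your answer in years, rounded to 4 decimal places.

Periodic yield y = 0.03925. Discount each cash flow and weight by its period:
  t   CF        PV=CF/(1+0.03925)^t    t·PV
  1       200.00       192.4465       192.4465
  2       200.00       185.1782       370.3565
  3       200.00       178.1845       534.5535
  4       200.00       171.4549       685.8195
  5       200.00       164.9794       824.8972
  6     5,200.00     4,127.4626    24,764.7755
  Σ                  5,019.7061    27,372.8486
Price P = Σ PV = 5,019.7061.
Macaulay duration = Σ(t·PV) / P = 27,372.8486 / 5,019.7061 = 5.45308 half-year periods.
In years: 5.45308 / 2 = 2.72654 years.

2.7265 years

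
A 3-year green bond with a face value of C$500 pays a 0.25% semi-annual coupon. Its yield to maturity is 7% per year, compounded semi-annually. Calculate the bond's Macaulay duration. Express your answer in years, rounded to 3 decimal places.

Periodic yield y = 0.035. Discount each cash flow and weight by its period:
  t   CF        PV=CF/(1+0.035)^t    t·PV
  1        0.625         0.6039         0.6039
  2        0.625         0.5834         1.1669
  3        0.625         0.5637         1.6911
  4        0.625         0.5447         2.1786
  5        0.625         0.5262         2.6312
  6      500.625       407.2588     2,443.5526
  Σ                    410.0807     2,451.8242
Price P = Σ PV = 410.0807.
Macaulay duration = Σ(t·PV) / P = 2,451.8242 / 410.0807 = 5.97888 half-year periods.
In years: 5.97888 / 2 = 2.98944 years.

2.989 years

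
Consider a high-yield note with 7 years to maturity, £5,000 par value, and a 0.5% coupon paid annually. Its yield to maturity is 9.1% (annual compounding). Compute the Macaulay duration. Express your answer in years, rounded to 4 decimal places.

Periodic yield y = 0.091. Discount each cash flow and weight by its year:
  t   CF        PV=CF/(1+0.091)^t    t·PV
  1        25.00        22.9148        22.9148
  2        25.00        21.0034        42.0069
  3        25.00        19.2516        57.7547
  4        25.00        17.6458        70.5831
  5        25.00        16.1740        80.8698
  6        25.00        14.8249        88.9493
  7     5,025.00     2,731.2585    19,118.8098
  Σ                  2,843.0729    19,481.8883
Price P = Σ PV = 2,843.0729.
Macaulay duration = Σ(t·PV) / P = 19,481.8883 / 2,843.0729 = 6.85241 years.

6.8524 years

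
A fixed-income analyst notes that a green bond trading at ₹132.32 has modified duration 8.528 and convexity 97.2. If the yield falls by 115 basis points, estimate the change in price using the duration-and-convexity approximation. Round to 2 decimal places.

Duration effect: -D_mod·Δy = -8.528 × (-0.0115) = +0.098072
Convexity effect: ½·C·(Δy)² = 0.5 × 97.2 × (-0.0115)² = +0.00642735
ΔP/P ≈ +0.098072 + 0.00642735 = +0.10449935
ΔP ≈ 132.32 × (+0.10449935) = +13.827353992.

+₹13.83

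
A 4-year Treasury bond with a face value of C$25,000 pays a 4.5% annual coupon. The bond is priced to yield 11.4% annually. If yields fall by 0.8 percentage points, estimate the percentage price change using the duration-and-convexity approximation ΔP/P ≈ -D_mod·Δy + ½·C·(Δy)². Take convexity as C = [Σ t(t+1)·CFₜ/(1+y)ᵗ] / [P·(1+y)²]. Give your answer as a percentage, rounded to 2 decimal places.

With y = 0.114:
  t   CF        PV=CF/(1+0.114)^t    t·PV        t(t+1)·PV
  1     1,125.00     1,009.8743     1,009.8743       2,019.7487
  2     1,125.00       906.5299     1,813.0598       5,439.1795
  3     1,125.00       813.7611     2,441.2834       9,765.1337
  4    26,125.00    16,963.5028    67,854.0113     339,270.0567
  Σ                 19,693.6682    73,118.2289     356,494.1186
P = 19,693.6682; D_Mac = 3.71278 yrs; D_mod = 3.33284 yrs; C = 14.58664.
Duration effect: -3.33284 × (-0.008) = +0.026663
Convexity effect: 0.5 × 14.58664 × (-0.008)² = +0.0004668
ΔP/P ≈ +0.026663 + 0.0004668 = +0.027129 = +2.7129%.

+2.71%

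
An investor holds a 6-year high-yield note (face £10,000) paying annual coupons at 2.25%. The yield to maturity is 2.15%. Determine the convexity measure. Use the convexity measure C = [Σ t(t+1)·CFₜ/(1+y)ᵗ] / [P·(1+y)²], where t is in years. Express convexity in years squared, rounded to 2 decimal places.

With y = 0.0215:
  t   CF        PV=CF/(1+0.0215)^t    t·PV        t(t+1)·PV
  1       225.00       220.2643       220.2643         440.5286
  2       225.00       215.6283       431.2566       1,293.7699
  3       225.00       211.0899       633.2696       2,533.0785
  4       225.00       206.6470       826.5879       4,132.9393
  5       225.00       202.2976     1,011.4878       6,068.9271
  6    10,225.00     8,999.8048    53,998.8289     377,991.8024
  Σ                 10,055.7319    57,121.6952     392,461.0458
P = 10,055.7319.
Convexity = Σ t(t+1)·PV / [P·(1+y)²] = 392,461.0458 / (10,055.7319 × 1.043462) = 37.40297.

37.40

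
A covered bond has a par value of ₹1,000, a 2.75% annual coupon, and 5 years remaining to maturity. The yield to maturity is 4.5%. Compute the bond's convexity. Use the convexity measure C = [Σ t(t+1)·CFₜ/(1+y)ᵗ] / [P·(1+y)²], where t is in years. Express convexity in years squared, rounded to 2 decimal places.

With y = 0.045:
  t   CF        PV=CF/(1+0.045)^t    t·PV        t(t+1)·PV
  1        27.50        26.3158        26.3158          52.6316
  2        27.50        25.1826        50.3651         151.0954
  3        27.50        24.0982        72.2945         289.1779
  4        27.50        23.0604        92.2417         461.2087
  5     1,027.50       824.5185     4,122.5923      24,735.5535
  Σ                    923.1754     4,363.8094      25,689.6671
P = 923.1754.
Convexity = Σ t(t+1)·PV / [P·(1+y)²] = 25,689.6671 / (923.1754 × 1.092025) = 25.48248.

25.48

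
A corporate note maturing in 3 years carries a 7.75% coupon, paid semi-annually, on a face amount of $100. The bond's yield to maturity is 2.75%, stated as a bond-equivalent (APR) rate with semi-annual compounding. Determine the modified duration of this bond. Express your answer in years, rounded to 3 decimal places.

Periodic yield y = 0.01375. First find Macaulay duration:
  t   CF        PV=CF/(1+0.01375)^t    t·PV
  1        3.875         3.8224         3.8224
  2        3.875         3.7706         7.5412
  3        3.875         3.7195        11.1584
  4        3.875         3.6690        14.6760
  5        3.875         3.6192        18.0962
  6      103.875        95.7031       574.2184
  Σ                    114.3038       629.5126
P = 114.3038; Macaulay duration = 629.5126 / 114.3038 = 5.50736 half-year periods = 2.75368 years.
Modified duration = D_Mac / (1 + y) = 2.75368 / 1.01375 = 2.71633 years.

2.716 years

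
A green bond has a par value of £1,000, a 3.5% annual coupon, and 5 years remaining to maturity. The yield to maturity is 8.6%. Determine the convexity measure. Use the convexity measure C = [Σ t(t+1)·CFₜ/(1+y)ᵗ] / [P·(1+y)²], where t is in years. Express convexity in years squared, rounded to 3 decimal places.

22.936

With y = 0.086:
  t   CF        PV=CF/(1+0.086)^t    t·PV        t(t+1)·PV
  1        35.00        32.2284        32.2284          64.4567
  2        35.00        29.6762        59.3524         178.0572
  3        35.00        27.3262        81.9785         327.9139
  4        35.00        25.1622       100.6488         503.2442
  5     1,035.00       685.1588     3,425.7939      20,554.7632
  Σ                    799.5517     3,700.0019      21,628.4352
P = 799.5517.
Convexity = Σ t(t+1)·PV / [P·(1+y)²] = 21,628.4352 / (799.5517 × 1.179396) = 22.93606.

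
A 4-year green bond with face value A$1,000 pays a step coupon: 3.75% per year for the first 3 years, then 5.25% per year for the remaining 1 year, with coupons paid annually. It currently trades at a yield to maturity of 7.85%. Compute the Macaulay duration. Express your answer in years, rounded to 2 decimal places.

Periodic yield y = 0.0785. Discount each cash flow and weight by its year:
  t   CF        PV=CF/(1+0.0785)^t    t·PV
  1        37.50        34.7705        34.7705
  2        37.50        32.2397        64.4794
  3        37.50        29.8931        89.6793
  4     1,052.50       777.9318     3,111.7271
  Σ                    874.8351     3,300.6563
Price P = Σ PV = 874.8351.
Macaulay duration = Σ(t·PV) / P = 3,300.6563 / 874.8351 = 3.77289 years.

3.77 years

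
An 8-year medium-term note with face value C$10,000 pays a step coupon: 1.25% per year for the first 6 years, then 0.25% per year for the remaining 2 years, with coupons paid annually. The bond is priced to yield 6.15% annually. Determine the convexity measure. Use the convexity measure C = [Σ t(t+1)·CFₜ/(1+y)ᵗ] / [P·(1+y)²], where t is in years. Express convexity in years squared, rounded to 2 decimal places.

With y = 0.0615:
  t   CF        PV=CF/(1+0.0615)^t    t·PV        t(t+1)·PV
  1       125.00       117.7579       117.7579         235.5158
  2       125.00       110.9354       221.8707         665.6122
  3       125.00       104.5081       313.5243       1,254.0974
  4       125.00        98.4532       393.8130       1,969.0648
  5       125.00        92.7492       463.7458       2,782.4750
  6       125.00        87.3756       524.2534       3,669.7739
  7        25.00        16.4627       115.2386         921.9090
  8    10,025.00     6,219.0549    49,752.4395     447,771.9555
  Σ                  6,847.2969    51,902.6433     459,270.4036
P = 6,847.2969.
Convexity = Σ t(t+1)·PV / [P·(1+y)²] = 459,270.4036 / (6,847.2969 × 1.126782) = 59.52636.

59.53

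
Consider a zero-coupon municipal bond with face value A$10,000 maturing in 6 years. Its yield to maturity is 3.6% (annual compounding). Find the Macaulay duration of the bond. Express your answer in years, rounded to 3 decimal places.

A zero-coupon bond has a single cash flow at maturity, so its Macaulay duration equals its maturity: 6 years.

6.000 years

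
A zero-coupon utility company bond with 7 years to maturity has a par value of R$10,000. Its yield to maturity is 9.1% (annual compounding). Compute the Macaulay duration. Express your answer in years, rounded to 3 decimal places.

7.000 years

A zero-coupon bond has a single cash flow at maturity, so its Macaulay duration equals its maturity: 7 years.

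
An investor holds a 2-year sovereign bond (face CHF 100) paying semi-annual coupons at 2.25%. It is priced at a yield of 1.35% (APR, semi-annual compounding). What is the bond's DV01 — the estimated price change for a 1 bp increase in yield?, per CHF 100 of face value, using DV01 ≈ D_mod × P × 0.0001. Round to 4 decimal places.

Periodic yield y = 0.00675.
  t   CF        PV=CF/(1+0.00675)^t    t·PV
  1        1.125         1.1175         1.1175
  2        1.125         1.1100         2.2199
  3        1.125         1.1025         3.3076
  4      101.125        98.4401       393.7603
  Σ                    101.7700       400.4053
P = 101.7700; D_Mac = 3.93441 half-year periods = 1.96721 yrs; D_mod = 1.95402 yrs.
DV01 ≈ 1.95402 × 101.7700 × 0.0001 = 0.019886.

CHF 0.0199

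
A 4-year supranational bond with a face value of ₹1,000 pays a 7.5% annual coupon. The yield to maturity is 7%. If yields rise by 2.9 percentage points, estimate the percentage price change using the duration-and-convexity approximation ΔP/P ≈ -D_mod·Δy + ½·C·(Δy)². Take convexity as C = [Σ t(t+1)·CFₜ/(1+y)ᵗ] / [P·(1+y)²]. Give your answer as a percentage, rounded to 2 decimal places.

With y = 0.07:
  t   CF        PV=CF/(1+0.07)^t    t·PV        t(t+1)·PV
  1        75.00        70.0935        70.0935         140.1869
  2        75.00        65.5079       131.0158         393.0474
  3        75.00        61.2223       183.6670         734.6681
  4     1,075.00       820.1124     3,280.4494      16,402.2471
  Σ                  1,016.9361     3,665.2257      17,670.1495
P = 1,016.9361; D_Mac = 3.60419 yrs; D_mod = 3.36840 yrs; C = 15.17676.
Duration effect: -3.36840 × (+0.029) = -0.097684
Convexity effect: 0.5 × 15.17676 × (0.029)² = +0.0063818
ΔP/P ≈ -0.097684 + 0.0063818 = -0.091302 = -9.1302%.

-9.13%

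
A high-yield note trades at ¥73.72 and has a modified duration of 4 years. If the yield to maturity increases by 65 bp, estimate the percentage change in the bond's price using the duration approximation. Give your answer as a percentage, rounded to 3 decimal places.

Duration approximation: ΔP/P ≈ -D_mod · Δy = -4 × (+0.0065) = -0.026000.
As a percentage: -2.6000%.

-2.600%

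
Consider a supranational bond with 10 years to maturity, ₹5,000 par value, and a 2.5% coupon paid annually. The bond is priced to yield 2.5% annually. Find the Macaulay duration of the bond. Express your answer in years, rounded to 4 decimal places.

Periodic yield y = 0.025. Discount each cash flow and weight by its year:
  t   CF        PV=CF/(1+0.025)^t    t·PV
  1       125.00       121.9512       121.9512
  2       125.00       118.9768       237.9536
  3       125.00       116.0749       348.2248
  4       125.00       113.2438       452.9753
  5       125.00       110.4818       552.4089
  6       125.00       107.7871       646.7226
  7       125.00       105.1582       736.1071
  8       125.00       102.5933       820.7466
  9       125.00       100.0910       900.8194
  10    5,125.00     4,003.6418    40,036.4181
  Σ                  5,000.0000    44,854.3276
Price P = Σ PV = 5,000.0000.
Macaulay duration = Σ(t·PV) / P = 44,854.3276 / 5,000.0000 = 8.97087 years.

8.9709 years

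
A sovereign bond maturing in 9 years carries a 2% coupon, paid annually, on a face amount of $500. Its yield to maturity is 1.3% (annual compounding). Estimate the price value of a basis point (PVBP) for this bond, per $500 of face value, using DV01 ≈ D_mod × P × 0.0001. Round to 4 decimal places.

$0.4364

Periodic yield y = 0.013.
  t   CF        PV=CF/(1+0.013)^t    t·PV
  1        10.00         9.8717         9.8717
  2        10.00         9.7450        19.4900
  3        10.00         9.6199        28.8598
  4        10.00         9.4965        37.9859
  5        10.00         9.3746        46.8730
  6        10.00         9.2543        55.5258
  7        10.00         9.1355        63.9487
  8        10.00         9.0183        72.1464
  9       510.00       454.0306     4,086.2758
  Σ                    529.5464     4,420.9770
P = 529.5464; D_Mac = 8.34861 yrs; D_mod = 8.24147 yrs.
DV01 ≈ 8.24147 × 529.5464 × 0.0001 = 0.436424.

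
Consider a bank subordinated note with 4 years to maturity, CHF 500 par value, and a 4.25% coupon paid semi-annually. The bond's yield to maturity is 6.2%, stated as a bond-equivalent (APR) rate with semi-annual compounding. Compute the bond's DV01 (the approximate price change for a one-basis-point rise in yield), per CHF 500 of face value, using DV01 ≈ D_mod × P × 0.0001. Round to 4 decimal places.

Periodic yield y = 0.031.
  t   CF        PV=CF/(1+0.031)^t    t·PV
  1       10.625        10.3055        10.3055
  2       10.625         9.9957        19.9913
  3       10.625         9.6951        29.0853
  4       10.625         9.4036        37.6144
  5       10.625         9.1209        45.6043
  6       10.625         8.8466        53.0797
  7       10.625         8.5806        60.0643
  8      510.625       399.9749     3,199.7993
  Σ                    465.9229     3,455.5441
P = 465.9229; D_Mac = 7.41656 half-year periods = 3.70828 yrs; D_mod = 3.59678 yrs.
DV01 ≈ 3.59678 × 465.9229 × 0.0001 = 0.167582.

CHF 0.1676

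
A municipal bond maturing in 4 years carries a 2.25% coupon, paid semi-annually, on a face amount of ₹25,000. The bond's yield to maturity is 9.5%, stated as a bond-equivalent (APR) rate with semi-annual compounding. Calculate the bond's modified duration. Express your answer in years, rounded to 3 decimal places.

Periodic yield y = 0.0475. First find Macaulay duration:
  t   CF        PV=CF/(1+0.0475)^t    t·PV
  1       281.25       268.4964       268.4964
  2       281.25       256.3212       512.6423
  3       281.25       244.6980       734.0940
  4       281.25       233.6019       934.4077
  5       281.25       223.0090     1,115.0450
  6       281.25       212.8964     1,277.3785
  7       281.25       203.2424     1,422.6968
  8    25,281.25    17,440.7955   139,526.3641
  Σ                 19,083.0608   145,791.1248
P = 19,083.0608; Macaulay duration = 145,791.1248 / 19,083.0608 = 7.63982 half-year periods = 3.81991 years.
Modified duration = D_Mac / (1 + y) = 3.81991 / 1.0475 = 3.64669 years.

3.647 years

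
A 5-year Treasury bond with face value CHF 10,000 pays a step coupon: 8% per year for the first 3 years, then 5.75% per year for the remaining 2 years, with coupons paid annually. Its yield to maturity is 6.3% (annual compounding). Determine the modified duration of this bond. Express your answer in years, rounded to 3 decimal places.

4.076 years

Periodic yield y = 0.063. First find Macaulay duration:
  t   CF        PV=CF/(1+0.063)^t    t·PV
  1       800.00       752.5870       752.5870
  2       800.00       707.9840     1,415.9680
  3       800.00       666.0245     1,998.0734
  4       575.00       450.3341     1,801.3362
  5    10,575.00     7,791.3740    38,956.8701
  Σ                 10,368.3036    44,924.8349
P = 10,368.3036; Macaulay duration = 44,924.8349 / 10,368.3036 = 4.33290 years.
Modified duration = D_Mac / (1 + y) = 4.33290 / 1.063 = 4.07611 years.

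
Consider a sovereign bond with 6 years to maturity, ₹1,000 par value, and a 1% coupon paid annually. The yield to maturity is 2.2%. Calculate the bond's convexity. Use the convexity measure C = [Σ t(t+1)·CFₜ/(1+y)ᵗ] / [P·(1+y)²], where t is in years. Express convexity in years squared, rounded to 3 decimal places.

With y = 0.022:
  t   CF        PV=CF/(1+0.022)^t    t·PV        t(t+1)·PV
  1        10.00         9.7847         9.7847          19.5695
  2        10.00         9.5741        19.1482          57.4446
  3        10.00         9.3680        28.1040         112.4161
  4        10.00         9.1663        36.6654         183.3270
  5        10.00         8.9690        44.8452         269.0709
  6     1,010.00       886.3719     5,318.2316      37,227.6215
  Σ                    933.2342     5,456.7792      37,869.4496
P = 933.2342.
Convexity = Σ t(t+1)·PV / [P·(1+y)²] = 37,869.4496 / (933.2342 × 1.044484) = 38.85050.

38.850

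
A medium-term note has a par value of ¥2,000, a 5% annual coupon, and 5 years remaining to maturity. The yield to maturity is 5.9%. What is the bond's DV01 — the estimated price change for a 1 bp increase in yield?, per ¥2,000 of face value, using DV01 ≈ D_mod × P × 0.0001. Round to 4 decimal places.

Periodic yield y = 0.059.
  t   CF        PV=CF/(1+0.059)^t    t·PV
  1       100.00        94.4287        94.4287
  2       100.00        89.1678       178.3356
  3       100.00        84.2000       252.6000
  4       100.00        79.5090       318.0359
  5     2,100.00     1,576.6652     7,883.3262
  Σ                  1,923.9707     8,726.7265
P = 1,923.9707; D_Mac = 4.53579 yrs; D_mod = 4.28309 yrs.
DV01 ≈ 4.28309 × 1,923.9707 × 0.0001 = 0.824053.

¥0.8241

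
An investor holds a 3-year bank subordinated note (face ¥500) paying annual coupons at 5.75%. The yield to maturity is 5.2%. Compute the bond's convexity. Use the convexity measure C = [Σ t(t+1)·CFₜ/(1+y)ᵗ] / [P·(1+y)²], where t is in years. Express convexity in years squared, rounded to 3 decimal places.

10.079

With y = 0.052:
  t   CF        PV=CF/(1+0.052)^t    t·PV        t(t+1)·PV
  1        28.75        27.3289        27.3289          54.6578
  2        28.75        25.9780        51.9561         155.8682
  3       528.75       454.1540     1,362.4621       5,449.8482
  Σ                    507.4610     1,441.7470       5,660.3742
P = 507.4610.
Convexity = Σ t(t+1)·PV / [P·(1+y)²] = 5,660.3742 / (507.4610 × 1.106704) = 10.07885.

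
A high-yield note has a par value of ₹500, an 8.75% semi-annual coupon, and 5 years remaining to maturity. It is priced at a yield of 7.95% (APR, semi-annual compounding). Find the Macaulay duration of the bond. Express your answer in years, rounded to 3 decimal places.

4.171 years

Periodic yield y = 0.03975. Discount each cash flow and weight by its period:
  t   CF        PV=CF/(1+0.03975)^t    t·PV
  1       21.875        21.0387        21.0387
  2       21.875        20.2344        40.4688
  3       21.875        19.4608        58.3825
  4       21.875        18.7168        74.8673
  5       21.875        18.0013        90.0064
  6       21.875        17.3131       103.8785
  7       21.875        16.6512       116.5584
  8       21.875        16.0146       128.1170
  9       21.875        15.4024       138.6214
  10     521.875       353.4087     3,534.0867
  Σ                    516.2420     4,306.0257
Price P = Σ PV = 516.2420.
Macaulay duration = Σ(t·PV) / P = 4,306.0257 / 516.2420 = 8.34110 half-year periods.
In years: 8.34110 / 2 = 4.17055 years.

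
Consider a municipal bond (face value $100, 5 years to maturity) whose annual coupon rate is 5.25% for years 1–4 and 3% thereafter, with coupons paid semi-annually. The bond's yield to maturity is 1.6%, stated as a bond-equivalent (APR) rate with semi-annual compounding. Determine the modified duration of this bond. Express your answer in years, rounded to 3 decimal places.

Periodic yield y = 0.008. First find Macaulay duration:
  t   CF        PV=CF/(1+0.008)^t    t·PV
  1        2.625         2.6042         2.6042
  2        2.625         2.5835         5.1670
  3        2.625         2.5630         7.6890
  4        2.625         2.5427        10.1706
  5        2.625         2.5225        12.6124
  6        2.625         2.5025        15.0147
  7        2.625         2.4826        17.3782
  8        2.625         2.4629        19.7031
  9        1.500         1.3962        12.5658
  10     101.500        93.7261       937.2614
  Σ                    115.3861     1,040.1663
P = 115.3861; Macaulay duration = 1,040.1663 / 115.3861 = 9.01466 half-year periods = 4.50733 years.
Modified duration = D_Mac / (1 + y) = 4.50733 / 1.008 = 4.47156 years.

4.472 years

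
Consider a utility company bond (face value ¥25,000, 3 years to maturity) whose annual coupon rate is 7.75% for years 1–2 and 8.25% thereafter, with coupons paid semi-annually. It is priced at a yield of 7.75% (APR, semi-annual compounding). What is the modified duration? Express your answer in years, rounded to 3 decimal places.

Periodic yield y = 0.03875. First find Macaulay duration:
  t   CF        PV=CF/(1+0.03875)^t    t·PV
  1       968.75       932.6113       932.6113
  2       968.75       897.8208     1,795.6415
  3       968.75       864.3280     2,592.9841
  4       968.75       832.0848     3,328.3390
  5     1,031.25       852.7246     4,263.6229
  6    26,031.25    20,721.8632   124,331.1792
  Σ                 25,101.4326   137,244.3781
P = 25,101.4326; Macaulay duration = 137,244.3781 / 25,101.4326 = 5.46759 half-year periods = 2.73380 years.
Modified duration = D_Mac / (1 + y) = 2.73380 / 1.03875 = 2.63181 years.

2.632 years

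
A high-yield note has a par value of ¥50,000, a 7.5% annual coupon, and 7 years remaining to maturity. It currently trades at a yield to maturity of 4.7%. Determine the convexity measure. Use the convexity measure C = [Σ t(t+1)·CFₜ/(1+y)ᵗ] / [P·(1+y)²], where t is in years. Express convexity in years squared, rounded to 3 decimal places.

With y = 0.047:
  t   CF        PV=CF/(1+0.047)^t    t·PV        t(t+1)·PV
  1     3,750.00     3,581.6619     3,581.6619       7,163.3238
  2     3,750.00     3,420.8805     6,841.7610      20,525.2830
  3     3,750.00     3,267.3166     9,801.9499      39,207.7995
  4     3,750.00     3,120.6463    12,482.5850      62,412.9250
  5     3,750.00     2,980.5599    14,902.7997      89,416.7981
  6     3,750.00     2,846.7621    17,080.5727     119,564.0089
  7    53,750.00    38,971.9105   272,803.3737   2,182,426.9896
  Σ                 58,189.7379   337,494.7039   2,520,717.1279
P = 58,189.7379.
Convexity = Σ t(t+1)·PV / [P·(1+y)²] = 2,520,717.1279 / (58,189.7379 × 1.096209) = 39.51703.

39.517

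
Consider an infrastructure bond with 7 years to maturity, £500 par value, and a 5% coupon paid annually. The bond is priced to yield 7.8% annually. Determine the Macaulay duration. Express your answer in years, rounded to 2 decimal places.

5.99 years

Periodic yield y = 0.078. Discount each cash flow and weight by its year:
  t   CF        PV=CF/(1+0.078)^t    t·PV
  1        25.00        23.1911        23.1911
  2        25.00        21.5131        43.0261
  3        25.00        19.9565        59.8694
  4        25.00        18.5125        74.0500
  5        25.00        17.1730        85.8650
  6        25.00        15.9304        95.5826
  7       525.00       310.3330     2,172.3311
  Σ                    426.6096     2,553.9153
Price P = Σ PV = 426.6096.
Macaulay duration = Σ(t·PV) / P = 2,553.9153 / 426.6096 = 5.98654 years.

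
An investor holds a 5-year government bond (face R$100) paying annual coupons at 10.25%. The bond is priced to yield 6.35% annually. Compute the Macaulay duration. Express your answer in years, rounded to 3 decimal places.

Periodic yield y = 0.0635. Discount each cash flow and weight by its year:
  t   CF        PV=CF/(1+0.0635)^t    t·PV
  1        10.25         9.6380         9.6380
  2        10.25         9.0625        18.1250
  3        10.25         8.5214        25.5642
  4        10.25         8.0126        32.0504
  5       110.25        81.0385       405.1923
  Σ                    116.2730       490.5699
Price P = Σ PV = 116.2730.
Macaulay duration = Σ(t·PV) / P = 490.5699 / 116.2730 = 4.21912 years.

4.219 years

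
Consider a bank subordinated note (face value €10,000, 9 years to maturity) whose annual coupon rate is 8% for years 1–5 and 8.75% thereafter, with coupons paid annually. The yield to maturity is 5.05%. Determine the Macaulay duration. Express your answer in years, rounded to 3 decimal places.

6.978 years

Periodic yield y = 0.0505. Discount each cash flow and weight by its year:
  t   CF        PV=CF/(1+0.0505)^t    t·PV
  1       800.00       761.5421       761.5421
  2       800.00       724.9330     1,449.8660
  3       800.00       690.0838     2,070.2513
  4       800.00       656.9098     2,627.6393
  5       800.00       625.3306     3,126.6532
  6       875.00       651.0760     3,906.4562
  7       875.00       619.7773     4,338.4410
  8       875.00       589.9831     4,719.8651
  9    10,875.00     6,980.1500    62,821.3499
  Σ                 12,299.7858    85,822.0642
Price P = Σ PV = 12,299.7858.
Macaulay duration = Σ(t·PV) / P = 85,822.0642 / 12,299.7858 = 6.97753 years.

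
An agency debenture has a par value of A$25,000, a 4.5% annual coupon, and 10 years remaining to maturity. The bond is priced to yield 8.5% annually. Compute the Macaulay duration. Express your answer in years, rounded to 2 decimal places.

7.93 years

Periodic yield y = 0.085. Discount each cash flow and weight by its year:
  t   CF        PV=CF/(1+0.085)^t    t·PV
  1     1,125.00     1,036.8664     1,036.8664
  2     1,125.00       955.6372     1,911.2744
  3     1,125.00       880.7716     2,642.3148
  4     1,125.00       811.7711     3,247.0843
  5     1,125.00       748.1761     3,740.8805
  6     1,125.00       689.5632     4,137.3794
  7     1,125.00       635.5421     4,448.7950
  8     1,125.00       585.7531     4,686.0250
  9     1,125.00       539.8646     4,858.7817
  10   26,125.00    11,554.7065   115,547.0647
  Σ                 18,438.6519   146,256.4662
Price P = Σ PV = 18,438.6519.
Macaulay duration = Σ(t·PV) / P = 146,256.4662 / 18,438.6519 = 7.93206 years.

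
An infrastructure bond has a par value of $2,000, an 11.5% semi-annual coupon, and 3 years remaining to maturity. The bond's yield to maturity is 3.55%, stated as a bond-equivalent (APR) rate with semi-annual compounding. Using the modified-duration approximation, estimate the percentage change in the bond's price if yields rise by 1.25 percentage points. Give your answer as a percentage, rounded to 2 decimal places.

-3.27%

Periodic yield y = 0.01775. Modified duration first:
  t   CF        PV=CF/(1+0.01775)^t    t·PV
  1       115.00       112.9944       112.9944
  2       115.00       111.0237       222.0474
  3       115.00       109.0874       327.2621
  4       115.00       107.1848       428.7394
  5       115.00       105.3155       526.5775
  6     2,115.00     1,903.1092    11,418.6551
  Σ                  2,448.7149    13,036.2758
P = 2,448.7149; D_Mac = 5.32372 half-year periods = 2.66186 yrs; D_mod = 2.66186/(1+0.01775) = 2.61544 yrs.
ΔP/P ≈ -D_mod · Δy = -2.61544 × (+0.0125) = -0.032693 = -3.2693%.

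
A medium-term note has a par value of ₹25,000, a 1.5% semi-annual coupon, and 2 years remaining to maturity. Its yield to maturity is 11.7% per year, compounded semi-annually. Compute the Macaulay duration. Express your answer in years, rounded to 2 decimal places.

1.98 years

Periodic yield y = 0.0585. Discount each cash flow and weight by its period:
  t   CF        PV=CF/(1+0.0585)^t    t·PV
  1       187.50       177.1375       177.1375
  2       187.50       167.3476       334.6952
  3       187.50       158.0988       474.2965
  4    25,187.50    20,064.1892    80,256.7567
  Σ                 20,566.7731    81,242.8860
Price P = Σ PV = 20,566.7731.
Macaulay duration = Σ(t·PV) / P = 81,242.8860 / 20,566.7731 = 3.95020 half-year periods.
In years: 3.95020 / 2 = 1.97510 years.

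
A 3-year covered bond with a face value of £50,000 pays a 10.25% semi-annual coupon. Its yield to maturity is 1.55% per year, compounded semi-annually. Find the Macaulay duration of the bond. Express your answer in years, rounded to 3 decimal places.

2.699 years

Periodic yield y = 0.00775. Discount each cash flow and weight by its period:
  t   CF        PV=CF/(1+0.00775)^t    t·PV
  1     2,562.50     2,542.7934     2,542.7934
  2     2,562.50     2,523.2383     5,046.4765
  3     2,562.50     2,503.8335     7,511.5006
  4     2,562.50     2,484.5781     9,938.3123
  5     2,562.50     2,465.4707    12,327.3533
  6    52,562.50    50,183.2949   301,099.7692
  Σ                 62,703.2087   338,466.2053
Price P = Σ PV = 62,703.2087.
Macaulay duration = Σ(t·PV) / P = 338,466.2053 / 62,703.2087 = 5.39791 half-year periods.
In years: 5.39791 / 2 = 2.69895 years.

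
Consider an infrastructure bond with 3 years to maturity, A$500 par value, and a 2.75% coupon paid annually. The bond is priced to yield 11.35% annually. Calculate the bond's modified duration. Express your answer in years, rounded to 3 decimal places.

2.613 years

Periodic yield y = 0.1135. First find Macaulay duration:
  t   CF        PV=CF/(1+0.1135)^t    t·PV
  1        13.75        12.3485        12.3485
  2        13.75        11.0898        22.1795
  3       513.75       372.1184     1,116.3553
  Σ                    395.5566     1,150.8832
P = 395.5566; Macaulay duration = 1,150.8832 / 395.5566 = 2.90953 years.
Modified duration = D_Mac / (1 + y) = 2.90953 / 1.1135 = 2.61296 years.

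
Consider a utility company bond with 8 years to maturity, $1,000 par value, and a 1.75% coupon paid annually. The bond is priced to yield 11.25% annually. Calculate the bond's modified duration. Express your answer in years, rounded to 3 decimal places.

6.560 years

Periodic yield y = 0.1125. First find Macaulay duration:
  t   CF        PV=CF/(1+0.1125)^t    t·PV
  1        17.50        15.7303        15.7303
  2        17.50        14.1396        28.2793
  3        17.50        12.7098        38.1293
  4        17.50        11.4245        45.6981
  5        17.50        10.2692        51.3462
  6        17.50         9.2308        55.3846
  7        17.50         8.2973        58.0812
  8     1,017.50       433.6449     3,469.1593
  Σ                    515.4465     3,761.8084
P = 515.4465; Macaulay duration = 3,761.8084 / 515.4465 = 7.29815 years.
Modified duration = D_Mac / (1 + y) = 7.29815 / 1.1125 = 6.56014 years.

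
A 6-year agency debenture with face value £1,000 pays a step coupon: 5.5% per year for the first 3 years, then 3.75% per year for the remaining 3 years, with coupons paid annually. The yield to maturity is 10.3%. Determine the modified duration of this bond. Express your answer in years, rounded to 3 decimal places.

4.693 years

Periodic yield y = 0.103. First find Macaulay duration:
  t   CF        PV=CF/(1+0.103)^t    t·PV
  1        55.00        49.8640        49.8640
  2        55.00        45.2076        90.4152
  3        55.00        40.9861       122.9582
  4        37.50        25.3355       101.3419
  5        37.50        22.9696       114.8481
  6     1,037.50       576.1493     3,456.8957
  Σ                    760.5121     3,936.3232
P = 760.5121; Macaulay duration = 3,936.3232 / 760.5121 = 5.17589 years.
Modified duration = D_Mac / (1 + y) = 5.17589 / 1.103 = 4.69255 years.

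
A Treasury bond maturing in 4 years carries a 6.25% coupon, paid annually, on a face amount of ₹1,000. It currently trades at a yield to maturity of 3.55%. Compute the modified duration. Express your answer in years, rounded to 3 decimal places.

3.552 years

Periodic yield y = 0.0355. First find Macaulay duration:
  t   CF        PV=CF/(1+0.0355)^t    t·PV
  1        62.50        60.3573        60.3573
  2        62.50        58.2881       116.5762
  3        62.50        56.2898       168.8694
  4     1,062.50       924.1203     3,696.4813
  Σ                  1,099.0555     4,042.2842
P = 1,099.0555; Macaulay duration = 4,042.2842 / 1,099.0555 = 3.67796 years.
Modified duration = D_Mac / (1 + y) = 3.67796 / 1.0355 = 3.55187 years.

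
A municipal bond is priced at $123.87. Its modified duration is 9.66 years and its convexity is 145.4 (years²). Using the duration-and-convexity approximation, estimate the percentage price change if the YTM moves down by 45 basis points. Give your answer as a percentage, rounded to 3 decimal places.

+4.494%

Duration effect: -D_mod·Δy = -9.66 × (-0.0045) = +0.043470
Convexity effect: ½·C·(Δy)² = 0.5 × 145.4 × (-0.0045)² = +0.001472175
ΔP/P ≈ +0.043470 + 0.001472175 = +0.044942175
= +4.4942175%.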